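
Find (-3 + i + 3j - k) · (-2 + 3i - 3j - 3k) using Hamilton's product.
9 - 23i + 3j - k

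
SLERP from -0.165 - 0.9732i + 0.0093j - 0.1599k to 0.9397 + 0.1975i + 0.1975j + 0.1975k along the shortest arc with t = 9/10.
-0.909 - 0.3108i - 0.1854j - 0.207k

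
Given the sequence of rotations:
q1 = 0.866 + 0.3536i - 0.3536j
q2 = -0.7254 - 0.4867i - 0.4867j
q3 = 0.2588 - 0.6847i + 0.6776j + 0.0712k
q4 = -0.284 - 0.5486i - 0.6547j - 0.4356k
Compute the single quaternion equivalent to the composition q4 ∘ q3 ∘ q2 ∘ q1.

q2 · q1 = -0.6282 - 0.678i - 0.165j + 0.3442k
q3 · q2 · q1 = -0.5395 + 0.4996i - 0.281j + 0.6167k
q4 · q3 · q2 · q1 = 0.512 - 0.3721i + 0.5537j + 0.5411k
0.512 - 0.3721i + 0.5537j + 0.5411k


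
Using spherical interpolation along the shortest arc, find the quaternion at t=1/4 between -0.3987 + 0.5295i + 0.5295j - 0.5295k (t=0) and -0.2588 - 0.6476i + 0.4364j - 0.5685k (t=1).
-0.4252 + 0.2401i + 0.5951j - 0.6383k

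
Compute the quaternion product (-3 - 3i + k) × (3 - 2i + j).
-15 - 4i - 5j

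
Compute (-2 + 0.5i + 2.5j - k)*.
-2 - 0.5i - 2.5j + k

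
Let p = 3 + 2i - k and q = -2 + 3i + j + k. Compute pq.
-11 + 6i - 2j + 7k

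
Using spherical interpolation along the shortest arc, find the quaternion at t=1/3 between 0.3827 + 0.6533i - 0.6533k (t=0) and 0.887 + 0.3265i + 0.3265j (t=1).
0.6237 + 0.605i + 0.1264j - 0.4786k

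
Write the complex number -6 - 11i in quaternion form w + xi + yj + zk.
-6 - 11i + 0j + 0k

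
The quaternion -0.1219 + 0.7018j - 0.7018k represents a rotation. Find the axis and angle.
axis = (0, √2/2, -√2/2), θ = 194°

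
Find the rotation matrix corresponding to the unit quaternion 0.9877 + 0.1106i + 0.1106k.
[[0.9755, -0.2185, 0.0245], [0.2185, 0.9511, -0.2185], [0.0245, 0.2185, 0.9755]]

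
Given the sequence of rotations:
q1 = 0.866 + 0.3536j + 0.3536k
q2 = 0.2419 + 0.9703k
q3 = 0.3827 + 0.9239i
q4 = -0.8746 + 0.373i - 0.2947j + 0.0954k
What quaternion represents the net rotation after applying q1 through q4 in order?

q2 · q1 = -0.1336 - 0.3431i + 0.0855j + 0.9258k
q3 · q2 · q1 = 0.2659 - 0.2547i - 0.8226j + 0.4333k
q4 · q3 · q2 · q1 = -0.4213 + 0.2727i + 0.4552j - 0.7355k
-0.4213 + 0.2727i + 0.4552j - 0.7355k


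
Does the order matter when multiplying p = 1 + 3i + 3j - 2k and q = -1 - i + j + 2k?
Yes: pq = 3 + 4i - 6j + 10k ≠ 3 - 12i + 2j - 2k = qp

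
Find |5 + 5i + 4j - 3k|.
√75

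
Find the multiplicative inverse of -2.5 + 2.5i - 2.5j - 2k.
-0.1099 - 0.1099i + 0.1099j + 0.0879k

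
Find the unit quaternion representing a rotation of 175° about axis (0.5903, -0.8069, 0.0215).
0.0436 + 0.5897i - 0.8061j + 0.0215k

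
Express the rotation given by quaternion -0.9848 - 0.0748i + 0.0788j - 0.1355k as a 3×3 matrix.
[[0.9509, -0.2787, -0.1349], [0.2551, 0.9521, -0.1687], [0.1755, 0.126, 0.9764]]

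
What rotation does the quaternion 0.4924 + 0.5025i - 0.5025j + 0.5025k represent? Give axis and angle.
axis = (√3/3, -√3/3, √3/3), θ = 121°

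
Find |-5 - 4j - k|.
√42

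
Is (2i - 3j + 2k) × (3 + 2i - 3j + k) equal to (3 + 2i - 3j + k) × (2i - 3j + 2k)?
No: pq = -15 + 9i - 7j + 6k ≠ -15 + 3i - 11j + 6k = qp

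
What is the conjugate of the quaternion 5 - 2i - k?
5 + 2i + k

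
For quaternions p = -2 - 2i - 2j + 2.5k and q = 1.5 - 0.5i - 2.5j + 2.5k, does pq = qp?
No: pq = -15.25 - 0.75i + 5.75j + 2.75k ≠ -15.25 - 3.25i - 1.75j - 5.25k = qp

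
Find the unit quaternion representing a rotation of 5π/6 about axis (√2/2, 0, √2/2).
0.2588 + 0.683i + 0.683k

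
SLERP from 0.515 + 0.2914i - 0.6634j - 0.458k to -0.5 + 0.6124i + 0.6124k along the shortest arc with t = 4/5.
0.5712 - 0.4641i - 0.1694j - 0.6555k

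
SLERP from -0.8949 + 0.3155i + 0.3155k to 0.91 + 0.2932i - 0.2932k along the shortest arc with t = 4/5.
-0.9358 - 0.173i + 0.3073k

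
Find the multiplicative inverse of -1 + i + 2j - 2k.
-0.1 - 0.1i - 0.2j + 0.2k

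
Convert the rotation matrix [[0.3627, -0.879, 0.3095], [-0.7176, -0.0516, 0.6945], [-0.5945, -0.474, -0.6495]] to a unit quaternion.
-0.4067 + 0.7183i - 0.5557j - 0.0992k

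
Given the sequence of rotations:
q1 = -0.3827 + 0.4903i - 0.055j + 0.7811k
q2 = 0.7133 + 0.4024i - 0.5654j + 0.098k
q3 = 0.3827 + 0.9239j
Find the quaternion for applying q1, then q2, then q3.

q2 · q1 = -0.5779 - 0.2405i - 0.0891j + 0.7747k
q3 · q2 · q1 = -0.1388 + 0.6237i - 0.568j + 0.5187k
-0.1388 + 0.6237i - 0.568j + 0.5187k


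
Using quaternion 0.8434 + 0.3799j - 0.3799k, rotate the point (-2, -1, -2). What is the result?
(-2.768, 1.148, 0.148)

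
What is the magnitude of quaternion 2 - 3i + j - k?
√15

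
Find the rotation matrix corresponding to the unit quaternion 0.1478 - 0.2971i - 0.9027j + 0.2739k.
[[-0.7798, 0.4554, -0.4296], [0.6173, 0.6734, -0.4067], [0.1041, -0.5823, -0.8063]]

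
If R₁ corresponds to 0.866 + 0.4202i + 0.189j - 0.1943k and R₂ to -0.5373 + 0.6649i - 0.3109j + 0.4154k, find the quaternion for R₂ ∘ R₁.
-0.6052 + 0.3319i - 0.067j + 0.7204k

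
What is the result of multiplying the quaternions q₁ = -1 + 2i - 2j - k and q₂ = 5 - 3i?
1 + 13i - 7j - 11k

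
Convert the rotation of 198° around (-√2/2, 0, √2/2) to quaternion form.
-0.1564 - 0.6984i + 0.6984k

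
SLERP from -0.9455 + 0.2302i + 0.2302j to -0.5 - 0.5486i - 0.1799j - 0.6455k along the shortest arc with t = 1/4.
-0.9678 + 0.0174i + 0.1374j - 0.2101k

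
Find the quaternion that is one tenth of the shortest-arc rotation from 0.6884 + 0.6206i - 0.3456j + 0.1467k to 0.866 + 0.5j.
0.7557 + 0.5838i - 0.2627j + 0.138k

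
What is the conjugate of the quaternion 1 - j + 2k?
1 + j - 2k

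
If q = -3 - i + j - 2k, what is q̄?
-3 + i - j + 2k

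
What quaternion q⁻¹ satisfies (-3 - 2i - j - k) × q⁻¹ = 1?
-0.2 + 0.1333i + 0.0667j + 0.0667k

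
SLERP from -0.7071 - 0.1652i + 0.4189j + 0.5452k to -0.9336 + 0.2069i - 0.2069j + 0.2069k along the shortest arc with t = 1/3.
-0.8545 - 0.041i + 0.2227j + 0.4675k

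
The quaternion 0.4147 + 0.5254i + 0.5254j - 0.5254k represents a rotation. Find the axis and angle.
axis = (√3/3, √3/3, -√3/3), θ = 131°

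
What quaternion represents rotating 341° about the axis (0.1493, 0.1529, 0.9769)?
-0.9863 + 0.0246i + 0.0252j + 0.1612k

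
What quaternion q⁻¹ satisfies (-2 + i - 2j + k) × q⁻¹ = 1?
-0.2 - 0.1i + 0.2j - 0.1k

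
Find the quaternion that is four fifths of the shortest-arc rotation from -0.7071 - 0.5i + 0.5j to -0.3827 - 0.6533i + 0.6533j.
-0.454 - 0.63i + 0.63j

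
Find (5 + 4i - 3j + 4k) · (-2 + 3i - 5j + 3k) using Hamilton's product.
-49 + 18i - 19j - 4k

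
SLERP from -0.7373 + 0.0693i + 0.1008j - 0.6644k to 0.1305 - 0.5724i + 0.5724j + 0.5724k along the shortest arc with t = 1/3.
-0.6054 + 0.2818i - 0.1542j - 0.7282k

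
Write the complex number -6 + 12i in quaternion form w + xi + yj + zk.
-6 + 12i + 0j + 0k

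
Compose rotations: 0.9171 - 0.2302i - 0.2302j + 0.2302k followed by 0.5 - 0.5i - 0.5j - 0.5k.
0.3434 - 0.8038i - 0.3434j - 0.3434k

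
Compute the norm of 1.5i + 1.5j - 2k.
2.915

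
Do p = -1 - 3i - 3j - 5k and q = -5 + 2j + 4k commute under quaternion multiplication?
No: pq = 31 + 13i + 25j + 15k ≠ 31 + 17i + j + 27k = qp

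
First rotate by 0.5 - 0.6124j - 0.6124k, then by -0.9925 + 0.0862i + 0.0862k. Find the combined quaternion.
-0.4435 + 0.0959i + 0.6606j + 0.5981k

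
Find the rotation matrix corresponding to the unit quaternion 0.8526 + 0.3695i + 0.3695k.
[[0.7269, -0.6301, 0.2731], [0.6301, 0.4539, -0.6301], [0.2731, 0.6301, 0.7269]]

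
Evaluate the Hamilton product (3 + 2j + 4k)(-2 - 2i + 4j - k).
-10 - 24i - 7k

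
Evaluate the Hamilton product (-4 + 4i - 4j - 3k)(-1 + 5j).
24 + 11i - 16j + 23k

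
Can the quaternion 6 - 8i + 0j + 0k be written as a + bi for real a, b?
Yes. The quaternion 6 - 8i has j- and k-coefficients y = z = 0, so it lies in the complex subalgebra spanned by 1 and i.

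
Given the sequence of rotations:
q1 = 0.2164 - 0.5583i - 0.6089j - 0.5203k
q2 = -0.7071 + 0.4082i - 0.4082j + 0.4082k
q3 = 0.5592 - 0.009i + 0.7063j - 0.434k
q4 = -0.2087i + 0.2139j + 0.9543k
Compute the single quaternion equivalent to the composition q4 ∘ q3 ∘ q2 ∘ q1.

q2 · q1 = 0.0387 + 0.944i + 0.3267j - 0.0202k
q3 · q2 · q1 = -0.2094 + 0.6551i - 0.1999j - 0.6978k
q4 · q3 · q2 · q1 = 0.8454 + 0.0852i + 0.4347j - 0.2982k
0.8454 + 0.0852i + 0.4347j - 0.2982k


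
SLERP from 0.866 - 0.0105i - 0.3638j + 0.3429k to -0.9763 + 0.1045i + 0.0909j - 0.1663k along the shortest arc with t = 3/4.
0.96 - 0.0818i - 0.1616j + 0.2134k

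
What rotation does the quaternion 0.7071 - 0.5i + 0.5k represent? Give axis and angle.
axis = (-√2/2, 0, √2/2), θ = π/2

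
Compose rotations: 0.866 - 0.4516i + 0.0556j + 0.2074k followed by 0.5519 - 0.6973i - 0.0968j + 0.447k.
0.0757 - 0.898i - 0.1104j + 0.4191k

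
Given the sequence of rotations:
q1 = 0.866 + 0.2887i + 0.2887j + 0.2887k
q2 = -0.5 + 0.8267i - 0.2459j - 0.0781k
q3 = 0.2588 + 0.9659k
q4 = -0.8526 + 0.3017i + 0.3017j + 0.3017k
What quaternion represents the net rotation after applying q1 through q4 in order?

q2 · q1 = -0.5781 + 0.5231i - 0.6185j + 0.0977k
q3 · q2 · q1 = -0.244 + 0.7328i + 0.3452j - 0.5331k
q4 · q3 · q2 · q1 = 0.0436 - 0.9634i + 0.014j + 0.264k
0.0436 - 0.9634i + 0.014j + 0.264k


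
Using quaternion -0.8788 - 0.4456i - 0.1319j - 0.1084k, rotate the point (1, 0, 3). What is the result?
(1.927, -1.956, 1.569)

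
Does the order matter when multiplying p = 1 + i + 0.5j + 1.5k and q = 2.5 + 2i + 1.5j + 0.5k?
Yes: pq = -1 + 2.5i + 5.25j + 4.75k ≠ -1 + 6.5i + 0.25j + 3.75k = qp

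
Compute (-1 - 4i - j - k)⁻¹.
-0.0526 + 0.2105i + 0.0526j + 0.0526k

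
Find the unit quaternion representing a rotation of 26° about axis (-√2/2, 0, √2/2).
0.9744 - 0.1591i + 0.1591k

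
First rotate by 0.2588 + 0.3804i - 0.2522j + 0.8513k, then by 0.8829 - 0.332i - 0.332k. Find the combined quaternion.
0.6374 + 0.1662i - 0.0663j + 0.7494k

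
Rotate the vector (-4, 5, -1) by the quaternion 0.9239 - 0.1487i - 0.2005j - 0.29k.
(0.256, 5.452, -3.495)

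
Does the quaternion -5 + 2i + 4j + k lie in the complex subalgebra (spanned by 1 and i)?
No. The quaternion -5 + 2i + 4j + k has j-coefficient y = 4 and k-coefficient z = 1, not both zero, so it does not lie in the complex subalgebra spanned by 1 and i.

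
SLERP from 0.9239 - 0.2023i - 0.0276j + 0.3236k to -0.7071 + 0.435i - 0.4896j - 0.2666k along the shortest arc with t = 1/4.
0.9009 - 0.2717i + 0.1088j + 0.3206k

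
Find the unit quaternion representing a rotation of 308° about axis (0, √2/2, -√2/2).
-0.8988 + 0.31j - 0.31k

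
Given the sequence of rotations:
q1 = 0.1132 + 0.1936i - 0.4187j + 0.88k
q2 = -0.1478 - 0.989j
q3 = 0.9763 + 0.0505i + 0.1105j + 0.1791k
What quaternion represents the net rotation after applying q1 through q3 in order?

q2 · q1 = -0.4308 - 0.8989i - 0.0501j + 0.0614k
q3 · q2 · q1 = -0.3807 - 0.8836i - 0.2606j + 0.0796k
-0.3807 - 0.8836i - 0.2606j + 0.0796k


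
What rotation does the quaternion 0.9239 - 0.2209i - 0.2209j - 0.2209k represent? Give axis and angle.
axis = (-√3/3, -√3/3, -√3/3), θ = π/4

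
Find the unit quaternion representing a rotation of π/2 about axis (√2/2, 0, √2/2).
0.7071 + 0.5i + 0.5k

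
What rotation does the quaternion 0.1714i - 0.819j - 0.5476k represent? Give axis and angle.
axis = (0.1714, -0.819, -0.5476), θ = π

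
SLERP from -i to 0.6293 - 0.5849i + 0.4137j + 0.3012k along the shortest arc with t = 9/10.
0.5836 - 0.6589i + 0.3837j + 0.2793k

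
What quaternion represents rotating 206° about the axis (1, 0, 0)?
-0.225 + 0.9744i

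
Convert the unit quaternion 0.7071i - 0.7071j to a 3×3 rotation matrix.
[[0, -1, 0], [-1, 0, 0], [0, 0, -1]]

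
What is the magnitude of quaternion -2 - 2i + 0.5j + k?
3.041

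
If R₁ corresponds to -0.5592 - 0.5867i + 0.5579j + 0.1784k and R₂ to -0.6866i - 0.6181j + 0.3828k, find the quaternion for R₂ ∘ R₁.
-0.1263 + 0.0601i + 0.2435j - 0.9598k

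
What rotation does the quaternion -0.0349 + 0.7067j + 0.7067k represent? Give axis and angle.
axis = (0, √2/2, √2/2), θ = 184°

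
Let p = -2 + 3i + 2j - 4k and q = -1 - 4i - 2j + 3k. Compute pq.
30 + 3i + 9j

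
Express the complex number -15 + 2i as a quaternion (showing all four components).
-15 + 2i + 0j + 0k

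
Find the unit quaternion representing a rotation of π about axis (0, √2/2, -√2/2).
0.7071j - 0.7071k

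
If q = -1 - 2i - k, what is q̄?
-1 + 2i + k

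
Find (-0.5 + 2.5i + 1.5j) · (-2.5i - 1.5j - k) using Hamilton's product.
8.5 - 0.25i + 3.25j + 0.5k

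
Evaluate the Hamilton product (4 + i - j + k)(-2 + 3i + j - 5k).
-5 + 14i + 14j - 18k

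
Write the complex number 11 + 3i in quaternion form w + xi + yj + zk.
11 + 3i + 0j + 0k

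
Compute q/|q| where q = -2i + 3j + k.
-0.5345i + 0.8018j + 0.2673k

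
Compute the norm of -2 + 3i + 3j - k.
√23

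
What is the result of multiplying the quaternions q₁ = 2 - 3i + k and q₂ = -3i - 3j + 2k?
-11 - 3i - 3j + 13k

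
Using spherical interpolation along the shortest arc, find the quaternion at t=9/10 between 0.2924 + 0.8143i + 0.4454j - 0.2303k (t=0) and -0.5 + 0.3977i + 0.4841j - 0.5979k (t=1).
-0.431 + 0.4675i + 0.5041j - 0.5845k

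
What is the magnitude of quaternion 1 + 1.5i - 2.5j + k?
3.24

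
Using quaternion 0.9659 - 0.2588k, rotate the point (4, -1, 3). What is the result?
(2.964, -2.866, 3)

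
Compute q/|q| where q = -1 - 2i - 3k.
-0.2673 - 0.5345i - 0.8018k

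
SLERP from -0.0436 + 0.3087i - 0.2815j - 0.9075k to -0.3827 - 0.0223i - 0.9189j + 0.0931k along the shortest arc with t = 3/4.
-0.3507 + 0.0871i - 0.9031j - 0.2318k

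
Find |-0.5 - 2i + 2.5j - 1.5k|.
3.571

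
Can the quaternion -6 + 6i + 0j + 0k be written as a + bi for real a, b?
Yes. The quaternion -6 + 6i has j- and k-coefficients y = z = 0, so it lies in the complex subalgebra spanned by 1 and i.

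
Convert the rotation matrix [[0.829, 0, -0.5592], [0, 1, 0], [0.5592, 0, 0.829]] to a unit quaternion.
0.9563 - 0.2924j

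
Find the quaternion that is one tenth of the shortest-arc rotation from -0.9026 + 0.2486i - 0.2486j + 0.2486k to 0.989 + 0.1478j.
-0.9173 + 0.2248i - 0.2399j + 0.2248k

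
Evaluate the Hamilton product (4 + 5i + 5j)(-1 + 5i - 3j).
-14 + 15i - 17j - 40k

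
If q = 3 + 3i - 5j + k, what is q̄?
3 - 3i + 5j - k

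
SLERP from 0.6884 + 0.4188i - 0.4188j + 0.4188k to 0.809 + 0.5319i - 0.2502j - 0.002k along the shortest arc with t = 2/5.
0.7584 + 0.4778i - 0.3613j + 0.257k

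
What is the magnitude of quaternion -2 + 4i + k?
√21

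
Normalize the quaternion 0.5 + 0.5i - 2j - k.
0.2132 + 0.2132i - 0.8528j - 0.4264k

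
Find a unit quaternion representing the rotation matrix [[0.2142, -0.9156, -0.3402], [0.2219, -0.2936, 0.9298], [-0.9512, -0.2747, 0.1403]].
0.515 - 0.5847i + 0.2966j + 0.5522k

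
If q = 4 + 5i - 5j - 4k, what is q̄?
4 - 5i + 5j + 4k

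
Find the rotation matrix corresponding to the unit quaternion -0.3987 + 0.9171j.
[[-0.6821, 0, -0.7313], [0, 1, 0], [0.7313, 0, -0.6821]]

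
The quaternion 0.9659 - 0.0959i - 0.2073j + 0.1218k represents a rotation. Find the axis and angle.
axis = (-0.3705, -0.8008, 0.4705), θ = π/6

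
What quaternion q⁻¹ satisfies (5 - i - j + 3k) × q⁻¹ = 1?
0.1389 + 0.0278i + 0.0278j - 0.0833k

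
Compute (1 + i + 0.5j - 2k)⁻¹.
0.16 - 0.16i - 0.08j + 0.32k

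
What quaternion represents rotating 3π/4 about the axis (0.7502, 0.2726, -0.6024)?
0.3827 + 0.6931i + 0.2518j - 0.5565k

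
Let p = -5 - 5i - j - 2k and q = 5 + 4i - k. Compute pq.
-7 - 44i - 18j - k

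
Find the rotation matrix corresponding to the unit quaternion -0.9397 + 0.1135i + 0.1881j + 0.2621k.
[[0.7918, 0.5353, -0.294], [-0.4499, 0.8368, 0.3119], [0.413, -0.1147, 0.9035]]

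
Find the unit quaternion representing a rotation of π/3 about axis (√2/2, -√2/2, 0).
0.866 + 0.3536i - 0.3536j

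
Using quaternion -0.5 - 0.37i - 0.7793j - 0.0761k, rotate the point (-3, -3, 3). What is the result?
(1.684, -4.856, -0.762)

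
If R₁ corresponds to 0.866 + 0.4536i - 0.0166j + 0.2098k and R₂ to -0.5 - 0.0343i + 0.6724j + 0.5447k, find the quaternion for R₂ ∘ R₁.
-0.5206 - 0.1064i + 0.8449j + 0.0624k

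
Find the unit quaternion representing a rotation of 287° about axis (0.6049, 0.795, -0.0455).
-0.8039 + 0.3598i + 0.4729j - 0.0271k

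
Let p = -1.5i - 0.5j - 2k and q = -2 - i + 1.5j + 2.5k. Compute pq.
4.25 + 4.75i + 6.75j + 1.25k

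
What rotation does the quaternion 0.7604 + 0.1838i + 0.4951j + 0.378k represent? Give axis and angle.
axis = (0.283, 0.7623, 0.582), θ = 81°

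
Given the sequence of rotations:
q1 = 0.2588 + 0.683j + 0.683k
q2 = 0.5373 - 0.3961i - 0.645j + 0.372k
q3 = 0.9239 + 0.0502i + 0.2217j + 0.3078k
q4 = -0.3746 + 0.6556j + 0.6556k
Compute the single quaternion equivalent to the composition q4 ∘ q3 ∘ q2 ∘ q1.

q2 · q1 = 0.3255 - 0.7971i + 0.4706j + 0.1927k
q3 · q2 · q1 = 0.1771 - 0.8222i + 0.2519j + 0.4786k
q4 · q3 · q2 · q1 = -0.5453 + 0.4566i - 0.5173j + 0.4759k
-0.5453 + 0.4566i - 0.5173j + 0.4759k


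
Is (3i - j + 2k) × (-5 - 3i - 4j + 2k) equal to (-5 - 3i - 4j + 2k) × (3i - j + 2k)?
No: pq = 1 - 9i - 7j - 25k ≠ 1 - 21i + 17j + 5k = qp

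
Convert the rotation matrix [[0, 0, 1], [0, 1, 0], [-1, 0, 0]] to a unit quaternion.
0.7071 + 0.7071j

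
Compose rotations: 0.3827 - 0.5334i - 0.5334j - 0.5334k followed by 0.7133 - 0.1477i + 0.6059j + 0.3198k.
0.688 - 0.5896i - 0.398j + 0.1439k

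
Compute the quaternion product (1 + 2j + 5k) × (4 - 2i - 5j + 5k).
-11 + 33i - 7j + 29k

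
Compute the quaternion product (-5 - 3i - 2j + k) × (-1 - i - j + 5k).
-5 - i + 21j - 25k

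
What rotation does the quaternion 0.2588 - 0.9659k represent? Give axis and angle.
axis = (0, 0, -1), θ = 5π/6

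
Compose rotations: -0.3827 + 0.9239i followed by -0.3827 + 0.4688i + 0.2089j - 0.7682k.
-0.2867 - 0.533i - 0.7897j + 0.101k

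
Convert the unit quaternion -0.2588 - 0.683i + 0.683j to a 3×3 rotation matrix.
[[0.067, -0.933, -0.3535], [-0.933, 0.067, -0.3535], [0.3535, 0.3535, -0.866]]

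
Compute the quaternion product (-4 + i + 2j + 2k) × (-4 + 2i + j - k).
14 - 16i - 7j - 7k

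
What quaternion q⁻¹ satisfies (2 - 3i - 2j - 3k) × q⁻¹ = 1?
0.0769 + 0.1154i + 0.0769j + 0.1154k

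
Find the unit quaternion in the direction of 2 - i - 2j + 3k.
0.4714 - 0.2357i - 0.4714j + 0.7071k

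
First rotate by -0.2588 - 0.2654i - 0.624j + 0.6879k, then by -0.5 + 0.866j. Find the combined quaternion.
0.6698 + 0.7284i + 0.0879j - 0.1141k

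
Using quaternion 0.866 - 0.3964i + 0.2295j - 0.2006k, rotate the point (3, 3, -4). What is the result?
(0.713, -2.15, -5.373)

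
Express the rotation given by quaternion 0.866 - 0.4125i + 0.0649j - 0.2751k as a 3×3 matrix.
[[0.8402, 0.4229, 0.3394], [-0.53, 0.5083, 0.6787], [0.1146, -0.7502, 0.6513]]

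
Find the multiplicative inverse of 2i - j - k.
-0.3333i + 0.1667j + 0.1667k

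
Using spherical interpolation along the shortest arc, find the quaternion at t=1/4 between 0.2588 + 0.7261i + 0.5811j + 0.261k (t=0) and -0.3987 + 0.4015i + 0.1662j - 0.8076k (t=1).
0.0877 + 0.8033i + 0.586j - 0.0601k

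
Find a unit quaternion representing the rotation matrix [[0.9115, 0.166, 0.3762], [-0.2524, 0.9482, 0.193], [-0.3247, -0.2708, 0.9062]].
0.9703 - 0.1195i + 0.1806j - 0.1078k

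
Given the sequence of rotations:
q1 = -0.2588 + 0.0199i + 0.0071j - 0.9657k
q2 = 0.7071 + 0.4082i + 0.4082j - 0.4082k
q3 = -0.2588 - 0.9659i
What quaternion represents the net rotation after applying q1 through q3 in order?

q2 · q1 = -0.5882 - 0.4829i + 0.2855j - 0.5824k
q3 · q2 · q1 = -0.3142 + 0.6931i - 0.6364j - 0.125k
-0.3142 + 0.6931i - 0.6364j - 0.125k


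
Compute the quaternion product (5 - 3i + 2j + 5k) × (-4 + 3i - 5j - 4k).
19 + 44i - 30j - 31k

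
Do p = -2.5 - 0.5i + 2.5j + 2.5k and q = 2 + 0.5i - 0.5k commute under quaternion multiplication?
No: pq = -3.5 - 3.5i + 6j + 5k ≠ -3.5 - i + 4j + 7.5k = qp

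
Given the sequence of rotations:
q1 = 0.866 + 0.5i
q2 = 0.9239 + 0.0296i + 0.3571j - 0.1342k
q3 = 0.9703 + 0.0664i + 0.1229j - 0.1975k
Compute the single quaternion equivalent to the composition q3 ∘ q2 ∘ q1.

q2 · q1 = 0.7853 + 0.4876i + 0.2421j - 0.2948k
q3 · q2 · q1 = 0.6416 + 0.5368i + 0.2547j - 0.485k
0.6416 + 0.5368i + 0.2547j - 0.485k


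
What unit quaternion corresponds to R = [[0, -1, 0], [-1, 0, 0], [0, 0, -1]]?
-0.7071i + 0.7071j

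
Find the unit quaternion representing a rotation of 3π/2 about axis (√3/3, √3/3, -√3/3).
-0.7071 + 0.4082i + 0.4082j - 0.4082k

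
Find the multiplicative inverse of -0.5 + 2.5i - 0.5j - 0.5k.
-0.0714 - 0.3571i + 0.0714j + 0.0714k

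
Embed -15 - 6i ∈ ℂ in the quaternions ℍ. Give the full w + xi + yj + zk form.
-15 - 6i + 0j + 0k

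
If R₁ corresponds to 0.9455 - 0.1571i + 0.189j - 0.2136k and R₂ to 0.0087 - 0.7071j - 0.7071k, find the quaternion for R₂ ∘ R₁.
-0.0092 + 0.2833i - 0.5558j - 0.7815k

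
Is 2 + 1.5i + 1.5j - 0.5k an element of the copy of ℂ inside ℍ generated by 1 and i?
No. The quaternion 2 + 1.5i + 1.5j - 0.5k has j-coefficient y = 1.5 and k-coefficient z = -0.5, not both zero, so it does not lie in the complex subalgebra spanned by 1 and i.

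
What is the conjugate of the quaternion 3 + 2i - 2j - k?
3 - 2i + 2j + k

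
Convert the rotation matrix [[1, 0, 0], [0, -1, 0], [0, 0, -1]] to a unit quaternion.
i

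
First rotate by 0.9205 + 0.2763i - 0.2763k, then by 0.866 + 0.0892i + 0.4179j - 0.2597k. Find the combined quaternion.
0.7008 + 0.2059i + 0.3376j - 0.5938k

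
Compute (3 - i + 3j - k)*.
3 + i - 3j + k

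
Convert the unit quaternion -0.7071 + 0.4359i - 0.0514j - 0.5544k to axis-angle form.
axis = (0.6164, -0.0727, -0.784), θ = 3π/2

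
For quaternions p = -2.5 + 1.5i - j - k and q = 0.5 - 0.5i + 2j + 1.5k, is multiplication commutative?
No: pq = 3 + 2.5i - 7.25j - 1.75k ≠ 3 + 1.5i - 3.75j - 6.75k = qp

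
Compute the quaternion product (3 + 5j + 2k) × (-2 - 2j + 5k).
-6 + 29i - 16j + 11k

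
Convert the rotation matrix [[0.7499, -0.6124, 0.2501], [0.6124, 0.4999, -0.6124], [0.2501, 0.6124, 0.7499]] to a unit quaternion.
0.866 + 0.3536i + 0.3536k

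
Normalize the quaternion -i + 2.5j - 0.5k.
-0.3651i + 0.9129j - 0.1826k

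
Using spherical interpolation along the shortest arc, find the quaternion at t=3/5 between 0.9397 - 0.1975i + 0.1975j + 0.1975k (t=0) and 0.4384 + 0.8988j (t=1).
0.7176 - 0.0898i + 0.6848j + 0.0898k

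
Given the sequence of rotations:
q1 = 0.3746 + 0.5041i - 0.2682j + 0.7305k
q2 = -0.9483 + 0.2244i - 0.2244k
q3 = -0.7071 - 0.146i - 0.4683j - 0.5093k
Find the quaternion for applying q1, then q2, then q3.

q2 · q1 = -0.3044 - 0.4542i - 0.0227j - 0.837k
q3 · q2 · q1 = -0.288 + 0.746i + 0.2677j + 0.5375k
-0.288 + 0.746i + 0.2677j + 0.5375k


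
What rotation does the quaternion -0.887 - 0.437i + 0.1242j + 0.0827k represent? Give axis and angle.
axis = (-0.9464, 0.269, 0.1791), θ = 305°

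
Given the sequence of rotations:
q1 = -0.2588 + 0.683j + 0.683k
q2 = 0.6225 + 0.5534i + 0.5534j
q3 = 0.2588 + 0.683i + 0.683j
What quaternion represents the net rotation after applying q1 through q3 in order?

q2 · q1 = -0.5391 + 0.2348i - 0.096j + 0.8031k
q3 · q2 · q1 = -0.2343 + 0.2411i - 0.9416j - 0.0181k
-0.2343 + 0.2411i - 0.9416j - 0.0181k


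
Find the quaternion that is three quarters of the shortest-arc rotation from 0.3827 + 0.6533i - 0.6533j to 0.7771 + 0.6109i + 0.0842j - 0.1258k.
0.7259 + 0.6703i - 0.1177j - 0.1k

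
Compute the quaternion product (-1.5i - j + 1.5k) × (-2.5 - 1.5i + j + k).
-2.75 + 1.25i + 1.75j - 6.75k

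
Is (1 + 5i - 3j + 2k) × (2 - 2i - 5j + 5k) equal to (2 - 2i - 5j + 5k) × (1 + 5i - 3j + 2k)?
No: pq = -13 + 3i - 40j - 22k ≠ -13 + 13i + 18j + 40k = qp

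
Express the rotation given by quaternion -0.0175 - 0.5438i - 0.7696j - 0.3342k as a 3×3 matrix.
[[-0.4079, 0.8253, 0.3904], [0.8487, 0.1852, 0.4954], [0.3365, 0.5334, -0.776]]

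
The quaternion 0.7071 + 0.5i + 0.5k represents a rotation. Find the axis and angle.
axis = (√2/2, 0, √2/2), θ = π/2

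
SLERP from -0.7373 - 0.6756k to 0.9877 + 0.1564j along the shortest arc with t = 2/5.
-0.8996 - 0.0679j - 0.4315k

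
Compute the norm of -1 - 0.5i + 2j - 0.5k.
2.345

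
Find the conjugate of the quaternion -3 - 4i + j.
-3 + 4i - j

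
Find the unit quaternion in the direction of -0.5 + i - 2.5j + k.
-0.1715 + 0.343i - 0.8575j + 0.343k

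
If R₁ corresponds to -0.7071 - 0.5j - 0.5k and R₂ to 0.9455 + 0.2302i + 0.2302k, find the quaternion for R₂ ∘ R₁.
-0.5535 - 0.0477i - 0.3577j - 0.7506k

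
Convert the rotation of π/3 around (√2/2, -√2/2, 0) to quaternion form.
0.866 + 0.3536i - 0.3536j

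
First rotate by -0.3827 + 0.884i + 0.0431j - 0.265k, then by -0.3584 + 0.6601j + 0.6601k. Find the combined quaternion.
0.2836 - 0.5202i + 0.3155j - 0.7412k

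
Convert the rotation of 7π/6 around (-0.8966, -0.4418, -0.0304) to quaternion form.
-0.2588 - 0.866i - 0.4267j - 0.0294k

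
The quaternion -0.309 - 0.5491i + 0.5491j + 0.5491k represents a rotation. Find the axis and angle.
axis = (-√3/3, √3/3, √3/3), θ = 216°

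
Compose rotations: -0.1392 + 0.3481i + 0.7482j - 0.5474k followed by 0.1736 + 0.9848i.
-0.367 - 0.0767i + 0.669j + 0.6418k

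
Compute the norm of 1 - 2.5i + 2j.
3.354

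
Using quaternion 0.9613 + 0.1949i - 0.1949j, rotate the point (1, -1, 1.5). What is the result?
(0.438, -1.562, 1.272)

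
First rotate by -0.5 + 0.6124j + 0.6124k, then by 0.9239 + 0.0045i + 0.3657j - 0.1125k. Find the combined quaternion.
-0.617 + 0.2906i + 0.3802j + 0.6248k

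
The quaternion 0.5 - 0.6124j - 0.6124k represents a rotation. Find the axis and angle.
axis = (0, -√2/2, -√2/2), θ = 2π/3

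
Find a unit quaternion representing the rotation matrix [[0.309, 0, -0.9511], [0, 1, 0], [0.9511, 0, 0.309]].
0.809 - 0.5878j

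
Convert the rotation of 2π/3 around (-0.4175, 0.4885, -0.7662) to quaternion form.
0.5 - 0.3616i + 0.4231j - 0.6635k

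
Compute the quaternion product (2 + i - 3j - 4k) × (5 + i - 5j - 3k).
-18 - 4i - 26j - 28k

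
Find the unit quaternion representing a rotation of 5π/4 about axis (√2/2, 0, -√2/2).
-0.3827 + 0.6533i - 0.6533k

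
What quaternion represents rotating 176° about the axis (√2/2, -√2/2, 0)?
0.0349 + 0.7067i - 0.7067j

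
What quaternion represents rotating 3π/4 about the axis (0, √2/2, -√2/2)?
0.3827 + 0.6533j - 0.6533k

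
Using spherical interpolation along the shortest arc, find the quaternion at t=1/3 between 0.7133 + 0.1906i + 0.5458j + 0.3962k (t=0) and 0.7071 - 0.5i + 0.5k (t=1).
0.7841 - 0.0518i + 0.3947j + 0.4762k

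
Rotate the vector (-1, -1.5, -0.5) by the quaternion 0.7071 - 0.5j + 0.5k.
(1.414, -1.207, -0.207)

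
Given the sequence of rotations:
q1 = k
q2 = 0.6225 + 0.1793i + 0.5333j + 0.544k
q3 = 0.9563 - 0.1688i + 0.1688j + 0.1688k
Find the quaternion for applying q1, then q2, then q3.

q2 · q1 = -0.544 + 0.5333i - 0.1793j + 0.6225k
q3 · q2 · q1 = -0.505 + 0.7372i - 0.0682j + 0.4437k
-0.505 + 0.7372i - 0.0682j + 0.4437k


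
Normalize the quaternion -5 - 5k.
-0.7071 - 0.7071k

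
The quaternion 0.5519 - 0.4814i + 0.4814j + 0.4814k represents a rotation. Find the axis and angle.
axis = (-√3/3, √3/3, √3/3), θ = 113°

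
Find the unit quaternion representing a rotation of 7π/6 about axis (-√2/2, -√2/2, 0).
-0.2588 - 0.683i - 0.683j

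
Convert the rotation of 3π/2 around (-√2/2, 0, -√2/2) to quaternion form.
-0.7071 - 0.5i - 0.5k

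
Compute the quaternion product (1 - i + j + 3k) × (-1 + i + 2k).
-6 + 4i + 4j - 2k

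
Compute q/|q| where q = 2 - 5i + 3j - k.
0.3203 - 0.8006i + 0.4804j - 0.1601k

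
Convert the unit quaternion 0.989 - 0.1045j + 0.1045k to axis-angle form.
axis = (0, -√2/2, √2/2), θ = 17°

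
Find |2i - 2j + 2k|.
√12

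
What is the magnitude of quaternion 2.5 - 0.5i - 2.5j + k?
3.708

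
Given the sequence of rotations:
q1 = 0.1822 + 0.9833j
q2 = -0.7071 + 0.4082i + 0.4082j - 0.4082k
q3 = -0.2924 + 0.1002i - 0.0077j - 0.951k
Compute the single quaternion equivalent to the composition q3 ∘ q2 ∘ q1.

q2 · q1 = -0.5302 + 0.4758i - 0.6209j + 0.327k
q3 · q2 · q1 = 0.4136 - 0.7852i - 0.2996j + 0.3501k
0.4136 - 0.7852i - 0.2996j + 0.3501k


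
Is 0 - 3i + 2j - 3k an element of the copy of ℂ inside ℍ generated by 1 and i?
No. The quaternion -3i + 2j - 3k has j-coefficient y = 2 and k-coefficient z = -3, not both zero, so it does not lie in the complex subalgebra spanned by 1 and i.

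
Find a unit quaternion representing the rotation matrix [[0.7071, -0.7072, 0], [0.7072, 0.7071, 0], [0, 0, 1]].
0.9239 + 0.3827k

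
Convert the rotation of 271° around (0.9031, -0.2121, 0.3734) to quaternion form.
-0.7133 + 0.633i - 0.1487j + 0.2617k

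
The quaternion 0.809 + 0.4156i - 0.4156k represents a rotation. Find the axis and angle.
axis = (√2/2, 0, -√2/2), θ = 72°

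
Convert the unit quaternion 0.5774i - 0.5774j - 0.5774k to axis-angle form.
axis = (√3/3, -√3/3, -√3/3), θ = π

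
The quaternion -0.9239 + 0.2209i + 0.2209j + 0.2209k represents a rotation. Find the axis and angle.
axis = (√3/3, √3/3, √3/3), θ = 7π/4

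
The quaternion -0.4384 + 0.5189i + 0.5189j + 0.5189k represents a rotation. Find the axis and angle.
axis = (√3/3, √3/3, √3/3), θ = 232°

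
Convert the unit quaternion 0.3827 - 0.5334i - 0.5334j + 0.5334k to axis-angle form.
axis = (-√3/3, -√3/3, √3/3), θ = 3π/4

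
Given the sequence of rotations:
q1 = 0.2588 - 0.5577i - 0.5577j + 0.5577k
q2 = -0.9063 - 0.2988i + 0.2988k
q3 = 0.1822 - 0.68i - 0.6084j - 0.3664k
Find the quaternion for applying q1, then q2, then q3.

q2 · q1 = -0.5678 + 0.5948i + 0.5054j - 0.2615k
q3 · q2 · q1 = 0.5127 + 0.8388i + 0.0418j + 0.1786k
0.5127 + 0.8388i + 0.0418j + 0.1786k


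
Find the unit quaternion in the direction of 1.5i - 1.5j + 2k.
0.5145i - 0.5145j + 0.686k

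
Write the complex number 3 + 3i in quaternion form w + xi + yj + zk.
3 + 3i + 0j + 0k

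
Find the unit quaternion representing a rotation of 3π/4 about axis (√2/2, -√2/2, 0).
0.3827 + 0.6533i - 0.6533j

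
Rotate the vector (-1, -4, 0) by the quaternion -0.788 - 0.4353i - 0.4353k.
(2.123, -1.654, -3.123)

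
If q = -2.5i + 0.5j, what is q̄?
2.5i - 0.5j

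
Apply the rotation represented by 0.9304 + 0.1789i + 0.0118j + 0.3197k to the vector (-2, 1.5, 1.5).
(-2.272, -0.589, 1.729)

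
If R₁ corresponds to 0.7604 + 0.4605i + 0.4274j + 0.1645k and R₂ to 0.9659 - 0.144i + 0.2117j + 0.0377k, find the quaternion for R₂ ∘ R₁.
0.7041 + 0.354i + 0.6149j + 0.0285k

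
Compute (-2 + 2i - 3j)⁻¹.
-0.1176 - 0.1176i + 0.1765j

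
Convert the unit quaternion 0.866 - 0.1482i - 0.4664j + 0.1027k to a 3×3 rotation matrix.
[[0.5438, -0.0396, -0.8382], [0.3161, 0.935, 0.1609], [0.7774, -0.3525, 0.521]]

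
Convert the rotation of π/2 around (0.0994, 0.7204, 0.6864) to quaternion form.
0.7071 + 0.0703i + 0.5094j + 0.4854k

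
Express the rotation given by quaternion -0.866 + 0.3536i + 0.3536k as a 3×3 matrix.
[[0.7499, 0.6124, 0.2501], [-0.6124, 0.4999, 0.6124], [0.2501, -0.6124, 0.7499]]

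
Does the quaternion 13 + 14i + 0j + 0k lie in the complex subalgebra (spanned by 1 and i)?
Yes. The quaternion 13 + 14i has j- and k-coefficients y = z = 0, so it lies in the complex subalgebra spanned by 1 and i.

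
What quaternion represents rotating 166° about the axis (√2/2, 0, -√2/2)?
0.1219 + 0.7018i - 0.7018k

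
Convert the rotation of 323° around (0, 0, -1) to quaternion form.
-0.9483 - 0.3173k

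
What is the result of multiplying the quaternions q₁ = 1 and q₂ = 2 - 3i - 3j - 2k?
2 - 3i - 3j - 2k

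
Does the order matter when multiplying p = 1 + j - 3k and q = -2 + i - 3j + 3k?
Yes: pq = 10 - 5i - 8j + 8k ≠ 10 + 7i - 2j + 10k = qp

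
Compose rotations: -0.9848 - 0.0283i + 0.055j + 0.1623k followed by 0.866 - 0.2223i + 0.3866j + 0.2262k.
-0.9171 + 0.2447i - 0.3034j - 0.0835k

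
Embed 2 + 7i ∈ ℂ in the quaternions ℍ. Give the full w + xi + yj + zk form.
2 + 7i + 0j + 0k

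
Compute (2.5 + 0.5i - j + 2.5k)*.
2.5 - 0.5i + j - 2.5k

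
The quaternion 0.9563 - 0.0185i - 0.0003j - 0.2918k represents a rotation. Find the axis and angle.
axis = (-0.0633, -0.001, -0.998), θ = 34°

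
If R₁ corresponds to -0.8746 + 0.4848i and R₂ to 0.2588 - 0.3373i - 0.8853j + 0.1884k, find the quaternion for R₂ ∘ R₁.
-0.0628 + 0.4205i + 0.8656j + 0.2644k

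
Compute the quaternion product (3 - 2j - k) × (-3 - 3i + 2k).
-7 - 13i + 9j + 3k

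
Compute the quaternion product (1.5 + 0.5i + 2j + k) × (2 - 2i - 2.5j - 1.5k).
10.5 - 2.5i - j + 2.5k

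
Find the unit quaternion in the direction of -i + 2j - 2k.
-0.3333i + 0.6667j - 0.6667k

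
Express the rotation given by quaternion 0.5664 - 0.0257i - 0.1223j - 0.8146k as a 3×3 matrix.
[[-0.3571, 0.9291, -0.0967], [-0.9165, -0.3285, 0.2284], [0.1804, 0.1701, 0.9688]]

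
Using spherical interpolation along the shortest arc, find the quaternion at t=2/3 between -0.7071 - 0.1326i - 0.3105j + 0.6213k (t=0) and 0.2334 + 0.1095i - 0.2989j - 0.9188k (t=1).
-0.4302 - 0.1277i + 0.0981j + 0.8883k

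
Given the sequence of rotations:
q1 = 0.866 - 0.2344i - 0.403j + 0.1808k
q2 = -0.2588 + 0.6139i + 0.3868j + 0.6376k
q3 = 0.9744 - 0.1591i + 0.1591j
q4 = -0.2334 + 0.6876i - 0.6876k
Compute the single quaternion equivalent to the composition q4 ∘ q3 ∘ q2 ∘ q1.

q2 · q1 = -0.0396 + 0.9192i + 0.1788j + 0.3486k
q3 · q2 · q1 = 0.0792 + 0.9574i + 0.2234j + 0.165k
q4 · q3 · q2 · q1 = -0.5633 - 0.0154i - 0.8239j + 0.0606k
-0.5633 - 0.0154i - 0.8239j + 0.0606k


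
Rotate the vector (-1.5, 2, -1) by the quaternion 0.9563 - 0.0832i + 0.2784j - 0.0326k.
(-1.77, 1.99, -0.395)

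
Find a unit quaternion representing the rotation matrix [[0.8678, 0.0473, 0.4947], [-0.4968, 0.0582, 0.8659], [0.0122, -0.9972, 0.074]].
0.7071 - 0.6587i + 0.1706j - 0.1924k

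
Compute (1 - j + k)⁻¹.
0.3333 + 0.3333j - 0.3333k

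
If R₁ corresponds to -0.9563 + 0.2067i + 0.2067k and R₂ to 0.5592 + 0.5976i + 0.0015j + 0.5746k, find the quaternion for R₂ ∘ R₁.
-0.7771 - 0.4556i - 0.0062j - 0.4342k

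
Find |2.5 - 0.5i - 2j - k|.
3.391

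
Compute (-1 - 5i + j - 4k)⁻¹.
-0.0233 + 0.1163i - 0.0233j + 0.093k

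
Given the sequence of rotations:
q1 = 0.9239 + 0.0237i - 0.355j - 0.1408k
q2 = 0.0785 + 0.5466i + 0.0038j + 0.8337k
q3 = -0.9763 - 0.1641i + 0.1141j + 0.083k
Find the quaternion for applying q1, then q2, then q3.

q2 · q1 = 0.1783 + 0.8023i + 0.0724j + 0.5651k
q3 · q2 · q1 = -0.0976 - 0.7541i + 0.109j - 0.6403k
-0.0976 - 0.7541i + 0.109j - 0.6403k


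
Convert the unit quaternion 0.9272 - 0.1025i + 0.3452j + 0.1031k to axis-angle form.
axis = (-0.2737, 0.9216, 0.2753), θ = 44°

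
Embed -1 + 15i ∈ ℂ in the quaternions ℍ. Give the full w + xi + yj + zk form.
-1 + 15i + 0j + 0k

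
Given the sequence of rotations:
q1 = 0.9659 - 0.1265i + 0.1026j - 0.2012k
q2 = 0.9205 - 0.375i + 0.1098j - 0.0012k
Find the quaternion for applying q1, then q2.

q2 · q1 = 0.8302 - 0.5006i + 0.1252j - 0.2109k
0.8302 - 0.5006i + 0.1252j - 0.2109k


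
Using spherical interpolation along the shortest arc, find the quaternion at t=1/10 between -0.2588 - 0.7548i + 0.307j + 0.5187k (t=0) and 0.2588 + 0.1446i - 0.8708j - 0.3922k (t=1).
-0.2682 - 0.7129i + 0.3822j + 0.5232k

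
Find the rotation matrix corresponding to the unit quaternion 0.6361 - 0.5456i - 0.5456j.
[[0.4046, 0.5954, -0.6941], [0.5954, 0.4046, 0.6941], [0.6941, -0.6941, -0.1907]]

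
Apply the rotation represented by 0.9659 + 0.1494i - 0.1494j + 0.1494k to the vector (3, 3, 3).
(1, 2.464, 4.464)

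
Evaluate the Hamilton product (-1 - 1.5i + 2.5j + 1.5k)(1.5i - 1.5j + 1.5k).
3.75 + 4.5i + 6j - 3k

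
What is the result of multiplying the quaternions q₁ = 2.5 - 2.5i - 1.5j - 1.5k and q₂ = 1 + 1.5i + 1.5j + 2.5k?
12.25 - 0.25i + 6.25j + 3.25k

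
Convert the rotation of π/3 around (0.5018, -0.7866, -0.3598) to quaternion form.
0.866 + 0.2509i - 0.3933j - 0.1799k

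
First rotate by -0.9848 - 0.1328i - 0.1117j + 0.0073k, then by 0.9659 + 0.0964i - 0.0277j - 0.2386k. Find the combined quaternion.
-0.9398 - 0.2501i - 0.0496j + 0.2276k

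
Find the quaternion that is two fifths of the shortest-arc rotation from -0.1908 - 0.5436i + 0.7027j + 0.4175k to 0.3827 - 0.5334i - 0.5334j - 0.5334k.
-0.3224 - 0.12i + 0.7566j + 0.556k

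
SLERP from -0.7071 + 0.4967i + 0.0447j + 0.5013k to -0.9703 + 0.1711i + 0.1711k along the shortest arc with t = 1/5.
-0.7794 + 0.4404i + 0.0364j + 0.4442k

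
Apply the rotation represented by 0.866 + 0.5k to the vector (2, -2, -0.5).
(2.732, 0.732, -0.5)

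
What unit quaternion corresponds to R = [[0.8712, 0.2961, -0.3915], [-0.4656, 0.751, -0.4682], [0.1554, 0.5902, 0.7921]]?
0.9239 + 0.2864i - 0.148j - 0.2061k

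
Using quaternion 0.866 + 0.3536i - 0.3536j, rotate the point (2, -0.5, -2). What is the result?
(2.85, 0.35, -0.081)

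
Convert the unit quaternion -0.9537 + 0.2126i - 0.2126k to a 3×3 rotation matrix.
[[0.9096, -0.4055, -0.0904], [0.4055, 0.8192, 0.4055], [-0.0904, -0.4055, 0.9096]]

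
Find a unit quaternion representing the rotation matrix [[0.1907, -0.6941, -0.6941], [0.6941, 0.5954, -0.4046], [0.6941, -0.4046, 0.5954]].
0.7716 - 0.4498j + 0.4498k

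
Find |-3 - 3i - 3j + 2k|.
√31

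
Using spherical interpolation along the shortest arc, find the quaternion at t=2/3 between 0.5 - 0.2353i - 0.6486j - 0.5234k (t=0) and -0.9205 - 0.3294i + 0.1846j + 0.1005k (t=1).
0.8674 + 0.1502i - 0.386j - 0.276k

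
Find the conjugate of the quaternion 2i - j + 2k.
-2i + j - 2k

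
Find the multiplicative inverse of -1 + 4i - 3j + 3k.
-0.0286 - 0.1143i + 0.0857j - 0.0857k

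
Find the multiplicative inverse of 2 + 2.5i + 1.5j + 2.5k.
0.1067 - 0.1333i - 0.08j - 0.1333k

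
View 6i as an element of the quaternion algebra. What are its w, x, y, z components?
0 + 6i + 0j + 0k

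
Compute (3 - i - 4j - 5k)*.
3 + i + 4j + 5k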